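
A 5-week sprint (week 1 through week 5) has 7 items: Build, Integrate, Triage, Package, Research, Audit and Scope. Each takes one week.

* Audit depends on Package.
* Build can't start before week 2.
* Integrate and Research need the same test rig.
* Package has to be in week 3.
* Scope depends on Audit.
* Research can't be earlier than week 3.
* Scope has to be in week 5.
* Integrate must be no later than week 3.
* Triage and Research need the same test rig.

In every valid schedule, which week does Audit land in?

week 4

Package is fixed at week 3 and must come before Audit, so Audit is at least week 4.
Scope is fixed at week 5 and must come after Audit, so Audit is at most week 4.
So Audit must be week 4.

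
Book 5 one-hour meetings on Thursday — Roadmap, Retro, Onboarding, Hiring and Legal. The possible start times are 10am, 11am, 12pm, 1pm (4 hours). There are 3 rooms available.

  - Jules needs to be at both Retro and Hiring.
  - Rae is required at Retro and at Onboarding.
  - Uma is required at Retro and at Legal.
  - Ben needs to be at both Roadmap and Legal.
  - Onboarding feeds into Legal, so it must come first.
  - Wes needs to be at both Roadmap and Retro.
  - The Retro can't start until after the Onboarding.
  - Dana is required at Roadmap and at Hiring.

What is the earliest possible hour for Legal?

11am

Precedence pushes Legal to at least 11am.
Legal at 11am is achievable: Onboarding -> 10am, Retro -> 12pm, Hiring -> 11am, Roadmap -> 10am, Legal -> 11am.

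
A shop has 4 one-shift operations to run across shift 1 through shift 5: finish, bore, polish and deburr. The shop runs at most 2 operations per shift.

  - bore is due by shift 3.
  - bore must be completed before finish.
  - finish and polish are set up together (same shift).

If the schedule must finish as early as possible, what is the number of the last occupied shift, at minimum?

shift 2

The precedence chain requires at least 2 distinct shifts.
With at most 2 per shift and 4 operations, at least 2 shifts are needed.
2 works (last occupied shift: shift 2): for example bore in shift 1; polish in shift 2; deburr in shift 1; finish in shift 2.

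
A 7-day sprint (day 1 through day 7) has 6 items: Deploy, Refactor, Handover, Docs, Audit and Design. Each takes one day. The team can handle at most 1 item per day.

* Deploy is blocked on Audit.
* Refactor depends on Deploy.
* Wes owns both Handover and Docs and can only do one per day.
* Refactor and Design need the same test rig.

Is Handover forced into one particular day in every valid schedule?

Handover can be day 1 (e.g. Docs -> day 5, Audit -> day 2, Refactor -> day 4, Handover -> day 1, Deploy -> day 3, Design -> day 6) or day 2 (e.g. Handover in day 2; Deploy in day 3; Audit in day 1; Design in day 6; Docs in day 5; Refactor in day 4).

No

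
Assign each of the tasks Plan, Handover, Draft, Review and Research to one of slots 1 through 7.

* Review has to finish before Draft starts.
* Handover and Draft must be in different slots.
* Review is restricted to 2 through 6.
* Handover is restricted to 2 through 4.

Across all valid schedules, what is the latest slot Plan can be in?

7

Plan at 7 is achievable: Plan in 7; Draft in 3; Handover in 2; Review in 2; Research in 1.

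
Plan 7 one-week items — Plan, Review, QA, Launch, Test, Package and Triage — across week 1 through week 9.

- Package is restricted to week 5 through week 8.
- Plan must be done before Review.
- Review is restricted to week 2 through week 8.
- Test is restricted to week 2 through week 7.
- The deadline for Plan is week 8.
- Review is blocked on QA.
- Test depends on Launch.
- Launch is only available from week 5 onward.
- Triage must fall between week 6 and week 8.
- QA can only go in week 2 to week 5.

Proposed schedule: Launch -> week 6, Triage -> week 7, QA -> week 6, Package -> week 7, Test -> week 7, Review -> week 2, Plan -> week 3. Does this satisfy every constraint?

Triage must fall between week 6 and week 8 — holds.
Review is restricted to week 2 through week 8 — holds.
The deadline for Plan is week 8 — holds.
Test is restricted to week 2 through week 7 — holds.
QA can only go in week 2 to week 5 — violated.
Review is blocked on QA — violated.
Plan must be done before Review — violated.
Test depends on Launch — holds.
Launch is only available from week 5 onward — holds.
Package is restricted to week 5 through week 8 — holds.

No — it violates: Review is blocked on QA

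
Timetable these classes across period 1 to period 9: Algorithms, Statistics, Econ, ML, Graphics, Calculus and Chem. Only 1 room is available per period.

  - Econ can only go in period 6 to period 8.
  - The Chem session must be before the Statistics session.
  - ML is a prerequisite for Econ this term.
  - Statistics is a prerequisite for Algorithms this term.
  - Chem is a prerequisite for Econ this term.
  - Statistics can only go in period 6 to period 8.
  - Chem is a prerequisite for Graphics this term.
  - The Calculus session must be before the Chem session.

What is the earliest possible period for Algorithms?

Precedence pushes Algorithms to at least period 7.
Algorithms at period 7 is achievable: Calculus -> period 1; Algorithms -> period 7; Graphics -> period 4; Econ -> period 8; Statistics -> period 6; Chem -> period 2; ML -> period 3.

period 7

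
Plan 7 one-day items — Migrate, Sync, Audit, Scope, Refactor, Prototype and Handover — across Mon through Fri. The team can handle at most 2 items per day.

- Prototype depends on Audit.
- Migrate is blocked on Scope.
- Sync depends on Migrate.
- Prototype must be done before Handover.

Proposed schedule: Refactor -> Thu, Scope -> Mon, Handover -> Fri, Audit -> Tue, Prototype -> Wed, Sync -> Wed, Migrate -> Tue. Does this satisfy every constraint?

Yes, all constraints hold

Migrate is blocked on Scope — holds.
The team can handle at most 2 items per day — holds.
Prototype depends on Audit — holds.
Sync depends on Migrate — holds.
Prototype must be done before Handover — holds.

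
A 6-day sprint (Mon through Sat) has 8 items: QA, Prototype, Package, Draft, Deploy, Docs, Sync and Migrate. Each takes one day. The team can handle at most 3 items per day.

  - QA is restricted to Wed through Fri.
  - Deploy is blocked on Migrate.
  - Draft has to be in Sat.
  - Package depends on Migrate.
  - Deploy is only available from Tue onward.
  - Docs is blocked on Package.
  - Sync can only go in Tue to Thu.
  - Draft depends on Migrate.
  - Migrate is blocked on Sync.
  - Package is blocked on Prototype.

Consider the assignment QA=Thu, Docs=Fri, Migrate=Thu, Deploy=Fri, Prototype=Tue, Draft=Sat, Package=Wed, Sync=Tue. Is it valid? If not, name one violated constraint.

Package is blocked on Prototype — holds.
Deploy is blocked on Migrate — holds.
Sync can only go in Tue to Thu — holds.
Docs is blocked on Package — holds.
Draft depends on Migrate — holds.
The team can handle at most 3 items per day — holds.
QA is restricted to Wed through Fri — holds.
Package depends on Migrate — violated.
Migrate is blocked on Sync — holds.
Draft has to be in Sat — holds.
Deploy is only available from Tue onward — holds.

No. Package depends on Migrate is not satisfied.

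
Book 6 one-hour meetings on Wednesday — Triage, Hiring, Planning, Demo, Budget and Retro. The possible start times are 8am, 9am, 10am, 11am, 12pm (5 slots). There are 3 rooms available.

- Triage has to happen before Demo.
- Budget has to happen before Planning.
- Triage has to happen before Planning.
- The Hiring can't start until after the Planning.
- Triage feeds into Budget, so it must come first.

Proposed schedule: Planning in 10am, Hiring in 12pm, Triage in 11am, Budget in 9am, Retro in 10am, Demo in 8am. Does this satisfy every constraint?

No. Triage has to happen before Demo is not satisfied.

Triage has to happen before Demo — violated.
The Hiring can't start until after the Planning — holds.
Budget has to happen before Planning — holds.
There are 3 rooms available — holds.
Triage has to happen before Planning — violated.
Triage feeds into Budget, so it must come first — violated.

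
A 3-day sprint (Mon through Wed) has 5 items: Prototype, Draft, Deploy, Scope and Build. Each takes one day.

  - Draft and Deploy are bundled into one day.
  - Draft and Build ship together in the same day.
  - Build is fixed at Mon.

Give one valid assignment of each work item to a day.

Scope=Mon; Deploy=Mon; Draft=Mon; Build=Mon; Prototype=Mon

Checking: Draft = Deploy = Mon; Draft = Build = Mon; Build=Mon in [Mon,Mon].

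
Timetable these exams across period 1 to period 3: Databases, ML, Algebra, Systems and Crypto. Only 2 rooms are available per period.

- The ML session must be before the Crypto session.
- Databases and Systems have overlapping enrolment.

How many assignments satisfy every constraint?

30

Splitting on Databases: it can be period 1 (10), period 2 (10), period 3 (10). Listing each branch's schedules as (ML, Algebra, Systems, Crypto) by period number:
Databases=period 1: (1,2,2,3) (1,2,3,2) (1,2,3,3) (1,3,2,2) (1,3,2,3) (1,3,3,2) (2,1,2,3) (2,1,3,3) (2,2,3,3) (2,3,2,3) — 10.
Databases=period 2: (1,1,3,2) (1,1,3,3) (1,2,1,3) (1,2,3,3) (1,3,1,2) (1,3,1,3) (1,3,3,2) (2,1,1,3) (2,1,3,3) (2,3,1,3) — 10.
Databases=period 3: (1,1,2,2) (1,1,2,3) (1,2,1,2) (1,2,1,3) (1,2,2,3) (1,3,1,2) (1,3,2,2) (2,1,1,3) (2,1,2,3) (2,2,1,3) — 10.
Summing: 10 + 10 + 10 = 30.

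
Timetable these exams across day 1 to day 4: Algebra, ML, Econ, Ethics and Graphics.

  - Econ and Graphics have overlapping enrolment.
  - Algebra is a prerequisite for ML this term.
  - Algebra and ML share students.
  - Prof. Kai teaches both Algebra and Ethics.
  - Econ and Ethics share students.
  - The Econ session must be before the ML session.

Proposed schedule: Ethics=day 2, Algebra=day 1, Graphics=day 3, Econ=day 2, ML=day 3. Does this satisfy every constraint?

Invalid. Econ and Ethics share students.

Algebra is a prerequisite for ML this term — holds.
Econ and Ethics share students — violated.
The Econ session must be before the ML session — holds.
Algebra and ML share students — holds.
Econ and Graphics have overlapping enrolment — holds.
Prof. Kai teaches both Algebra and Ethics — holds.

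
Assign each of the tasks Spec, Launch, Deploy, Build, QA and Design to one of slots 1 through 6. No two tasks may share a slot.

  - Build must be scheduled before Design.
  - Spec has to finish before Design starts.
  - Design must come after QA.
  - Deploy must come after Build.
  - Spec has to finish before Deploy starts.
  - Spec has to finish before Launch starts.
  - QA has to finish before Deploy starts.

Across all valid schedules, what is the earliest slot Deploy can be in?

4

Precedence pushes Deploy to at least 2.
Deploy at 4 is achievable: Launch=6; QA=3; Build=2; Design=5; Deploy=4; Spec=1.
Nothing earlier works — the capacity limit rule out every slot before 4.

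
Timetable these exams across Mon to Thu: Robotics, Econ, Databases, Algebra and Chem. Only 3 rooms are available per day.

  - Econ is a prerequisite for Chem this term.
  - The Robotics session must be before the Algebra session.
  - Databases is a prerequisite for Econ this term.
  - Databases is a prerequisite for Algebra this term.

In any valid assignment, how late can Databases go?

Downstream work caps Databases at Tue.
Databases at Tue is achievable: Databases in Tue, Chem in Thu, Algebra in Wed, Econ in Wed, Robotics in Mon.

Tue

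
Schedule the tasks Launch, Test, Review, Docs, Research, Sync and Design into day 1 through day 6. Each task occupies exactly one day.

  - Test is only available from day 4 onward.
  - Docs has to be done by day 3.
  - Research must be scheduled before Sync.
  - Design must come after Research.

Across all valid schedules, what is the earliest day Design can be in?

day 2

Precedence pushes Design to at least day 2.
Design at day 2 is achievable: Docs in day 1, Design in day 2, Launch in day 1, Review in day 1, Research in day 1, Test in day 4, Sync in day 2.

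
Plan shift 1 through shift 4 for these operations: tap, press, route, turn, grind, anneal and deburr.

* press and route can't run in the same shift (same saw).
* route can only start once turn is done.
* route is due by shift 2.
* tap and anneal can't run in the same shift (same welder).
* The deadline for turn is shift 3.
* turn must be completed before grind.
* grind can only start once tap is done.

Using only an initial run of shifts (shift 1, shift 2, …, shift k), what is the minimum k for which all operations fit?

The precedence chain requires at least 2 distinct shifts.
2 works (last occupied shift: shift 2): for example deburr in shift 1, turn in shift 1, tap in shift 1, grind in shift 2, route in shift 2, anneal in shift 2, press in shift 1.

2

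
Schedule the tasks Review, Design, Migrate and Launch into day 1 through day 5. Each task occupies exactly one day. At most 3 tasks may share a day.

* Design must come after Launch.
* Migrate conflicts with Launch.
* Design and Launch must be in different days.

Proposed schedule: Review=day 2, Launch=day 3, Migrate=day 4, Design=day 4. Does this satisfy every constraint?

Valid

At most 3 tasks may share a day — holds.
Design must come after Launch — holds.
Migrate conflicts with Launch — holds.
Design and Launch must be in different days — holds.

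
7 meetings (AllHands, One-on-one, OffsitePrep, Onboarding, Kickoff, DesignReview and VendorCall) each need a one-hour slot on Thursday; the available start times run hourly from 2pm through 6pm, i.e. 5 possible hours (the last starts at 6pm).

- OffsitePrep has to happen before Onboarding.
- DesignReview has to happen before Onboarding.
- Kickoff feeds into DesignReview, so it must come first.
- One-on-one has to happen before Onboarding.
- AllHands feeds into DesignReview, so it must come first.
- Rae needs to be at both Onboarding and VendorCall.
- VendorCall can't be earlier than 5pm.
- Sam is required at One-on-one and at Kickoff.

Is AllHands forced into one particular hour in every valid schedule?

AllHands can be 2pm (e.g. VendorCall -> 5pm; OffsitePrep -> 2pm; DesignReview -> 3pm; One-on-one -> 3pm; Kickoff -> 2pm; AllHands -> 2pm; Onboarding -> 4pm) or 3pm (e.g. One-on-one in 2pm, Kickoff in 3pm, DesignReview in 4pm, OffsitePrep in 2pm, Onboarding in 6pm, AllHands in 3pm, VendorCall in 5pm).

No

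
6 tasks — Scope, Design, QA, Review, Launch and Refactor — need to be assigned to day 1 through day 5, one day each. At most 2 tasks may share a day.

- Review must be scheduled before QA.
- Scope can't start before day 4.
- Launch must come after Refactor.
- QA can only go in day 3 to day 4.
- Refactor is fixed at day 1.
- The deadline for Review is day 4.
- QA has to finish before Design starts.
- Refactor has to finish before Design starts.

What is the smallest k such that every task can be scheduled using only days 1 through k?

4 days

The precedence chain requires at least 3 distinct days.
With at most 2 per day and 6 tasks, at least 3 days are needed.
Scope can't be placed before day 4, so the schedule must run through at least day 4.
4 works (last occupied day: day 4): for example Refactor -> day 1; QA -> day 3; Design -> day 4; Scope -> day 4; Review -> day 1; Launch -> day 2.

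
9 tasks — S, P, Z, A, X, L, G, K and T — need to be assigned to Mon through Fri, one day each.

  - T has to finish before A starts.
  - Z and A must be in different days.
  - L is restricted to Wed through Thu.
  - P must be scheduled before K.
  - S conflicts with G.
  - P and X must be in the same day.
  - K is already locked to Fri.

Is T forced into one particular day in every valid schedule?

No

T can be Mon (e.g. K -> Fri; T -> Mon; G -> Tue; X -> Mon; S -> Mon; P -> Mon; Z -> Mon; A -> Tue; L -> Wed) or Tue (e.g. S in Mon; A in Wed; Z in Mon; X in Mon; K in Fri; P in Mon; T in Tue; L in Wed; G in Tue).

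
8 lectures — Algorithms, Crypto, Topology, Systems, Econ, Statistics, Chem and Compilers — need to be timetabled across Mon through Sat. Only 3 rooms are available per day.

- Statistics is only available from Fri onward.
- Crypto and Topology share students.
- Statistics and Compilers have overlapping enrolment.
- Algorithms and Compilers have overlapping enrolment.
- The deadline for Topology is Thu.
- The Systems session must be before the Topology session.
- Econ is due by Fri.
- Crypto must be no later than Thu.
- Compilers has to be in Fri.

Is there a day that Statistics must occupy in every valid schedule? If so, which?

Sat

Statistics's window is Fri–Sat.
Compilers is fixed at Fri, and Statistics can't share a day with Compilers.
So Statistics must be Sat.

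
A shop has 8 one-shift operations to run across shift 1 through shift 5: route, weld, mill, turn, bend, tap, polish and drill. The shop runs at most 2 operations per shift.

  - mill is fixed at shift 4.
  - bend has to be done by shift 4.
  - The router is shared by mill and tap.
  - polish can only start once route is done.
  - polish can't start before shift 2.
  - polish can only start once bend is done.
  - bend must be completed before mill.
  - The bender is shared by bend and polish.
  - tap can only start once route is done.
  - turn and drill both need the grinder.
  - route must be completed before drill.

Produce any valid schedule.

mill -> shift 4, route -> shift 1, weld -> shift 3, drill -> shift 3, polish -> shift 2, tap -> shift 2, turn -> shift 4, bend -> shift 1

Checking: route(shift 1) before polish(shift 2); route(shift 1) before drill(shift 3); route(shift 1) before tap(shift 2); bend(shift 1) before mill(shift 4); bend(shift 1) before polish(shift 2); mill(shift 4) != tap(shift 2); bend(shift 1) != polish(shift 2); turn(shift 4) != drill(shift 3); bend=shift 1 in [shift 1,shift 4]; polish=shift 2 in [shift 2,shift 5]; mill=shift 4 in [shift 4,shift 4]; max 2 per shift (cap 2).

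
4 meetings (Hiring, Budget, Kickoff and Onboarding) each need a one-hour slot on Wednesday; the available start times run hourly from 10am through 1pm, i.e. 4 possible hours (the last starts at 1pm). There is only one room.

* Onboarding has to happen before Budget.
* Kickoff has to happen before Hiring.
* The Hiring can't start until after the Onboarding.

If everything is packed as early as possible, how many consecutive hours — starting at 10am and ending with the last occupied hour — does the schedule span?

4

The precedence chain requires at least 2 distinct hours.
With at most 1 per hour and 4 meetings, at least 4 hours are needed.
4 works (last occupied hour: 1pm): for example Budget in 1pm, Hiring in 12pm, Onboarding in 10am, Kickoff in 11am.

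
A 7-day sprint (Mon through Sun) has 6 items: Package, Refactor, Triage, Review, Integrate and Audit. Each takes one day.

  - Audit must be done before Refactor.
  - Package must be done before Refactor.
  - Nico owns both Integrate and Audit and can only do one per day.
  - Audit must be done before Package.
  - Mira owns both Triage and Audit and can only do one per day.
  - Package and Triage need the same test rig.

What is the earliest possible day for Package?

Precedence pushes Package to at least Tue; downstream work caps Package at Sat.
Package at Tue is achievable: Package -> Tue, Audit -> Mon, Triage -> Wed, Review -> Mon, Integrate -> Tue, Refactor -> Wed.

Tue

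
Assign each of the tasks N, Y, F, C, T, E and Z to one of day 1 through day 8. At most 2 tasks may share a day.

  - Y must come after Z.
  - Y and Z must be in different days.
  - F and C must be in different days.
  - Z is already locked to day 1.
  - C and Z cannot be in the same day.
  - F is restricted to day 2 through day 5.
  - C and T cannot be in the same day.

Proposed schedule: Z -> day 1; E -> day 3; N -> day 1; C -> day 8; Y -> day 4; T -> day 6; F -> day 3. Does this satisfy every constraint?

At most 2 tasks may share a day — holds.
C and T cannot be in the same day — holds.
Z is already locked to day 1 — holds.
Y must come after Z — holds.
C and Z cannot be in the same day — holds.
Y and Z must be in different days — holds.
F is restricted to day 2 through day 5 — holds.
F and C must be in different days — holds.

Valid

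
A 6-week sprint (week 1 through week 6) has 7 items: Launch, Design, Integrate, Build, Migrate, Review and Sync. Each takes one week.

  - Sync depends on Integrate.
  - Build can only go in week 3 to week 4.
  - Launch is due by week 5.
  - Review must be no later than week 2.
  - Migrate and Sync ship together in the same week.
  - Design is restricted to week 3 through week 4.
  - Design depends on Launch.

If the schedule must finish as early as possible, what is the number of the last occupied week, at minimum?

The precedence chain requires at least 2 distinct weeks.
Design can't be placed before week 3, so the schedule must run through at least week 3.
3 works (last occupied week: week 3): for example Review -> week 1; Migrate -> week 2; Build -> week 3; Launch -> week 1; Sync -> week 2; Design -> week 3; Integrate -> week 1.

3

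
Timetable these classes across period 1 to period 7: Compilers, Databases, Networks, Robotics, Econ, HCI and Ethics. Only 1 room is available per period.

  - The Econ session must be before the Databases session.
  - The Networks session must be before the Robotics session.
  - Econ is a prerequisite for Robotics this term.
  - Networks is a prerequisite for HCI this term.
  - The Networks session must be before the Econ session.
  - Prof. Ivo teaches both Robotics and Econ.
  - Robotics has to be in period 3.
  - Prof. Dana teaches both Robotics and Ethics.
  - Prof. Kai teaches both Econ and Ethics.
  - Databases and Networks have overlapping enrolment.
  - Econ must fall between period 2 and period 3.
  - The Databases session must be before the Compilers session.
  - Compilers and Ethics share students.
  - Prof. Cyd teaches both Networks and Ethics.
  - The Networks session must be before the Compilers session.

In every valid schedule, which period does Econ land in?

Econ's window is period 2–period 3.
Robotics is fixed at period 3, and Econ can't share a period with Robotics.
So Econ must be period 2.

period 2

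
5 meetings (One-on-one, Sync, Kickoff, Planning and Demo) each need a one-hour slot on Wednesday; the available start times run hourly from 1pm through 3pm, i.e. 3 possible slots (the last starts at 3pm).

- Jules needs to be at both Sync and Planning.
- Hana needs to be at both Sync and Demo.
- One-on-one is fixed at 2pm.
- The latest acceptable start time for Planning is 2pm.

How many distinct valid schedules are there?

Splitting on Sync: it can be 1pm (6), 2pm (6), 3pm (12). Listing each branch's schedules as (One-on-one, Kickoff, Planning, Demo):
Sync=1pm: (2pm,1pm,2pm,2pm) (2pm,1pm,2pm,3pm) (2pm,2pm,2pm,2pm) (2pm,2pm,2pm,3pm) (2pm,3pm,2pm,2pm) (2pm,3pm,2pm,3pm) — 6.
Sync=2pm: (2pm,1pm,1pm,1pm) (2pm,1pm,1pm,3pm) (2pm,2pm,1pm,1pm) (2pm,2pm,1pm,3pm) (2pm,3pm,1pm,1pm) (2pm,3pm,1pm,3pm) — 6.
Sync=3pm: (2pm,1pm,1pm,1pm) (2pm,1pm,1pm,2pm) (2pm,1pm,2pm,1pm) (2pm,1pm,2pm,2pm) (2pm,2pm,1pm,1pm) (2pm,2pm,1pm,2pm) (2pm,2pm,2pm,1pm) (2pm,2pm,2pm,2pm) (2pm,3pm,1pm,1pm) (2pm,3pm,1pm,2pm) (2pm,3pm,2pm,1pm) (2pm,3pm,2pm,2pm) — 12.
Summing: 6 + 6 + 12 = 24.

24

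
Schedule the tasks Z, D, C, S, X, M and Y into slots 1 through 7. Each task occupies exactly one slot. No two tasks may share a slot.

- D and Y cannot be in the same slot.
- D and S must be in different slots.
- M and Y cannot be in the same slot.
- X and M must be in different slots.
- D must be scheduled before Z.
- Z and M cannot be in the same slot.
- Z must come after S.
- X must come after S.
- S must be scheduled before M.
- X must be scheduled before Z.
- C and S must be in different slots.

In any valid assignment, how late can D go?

Downstream work caps D at 6.
D at 6 is achievable: S=1; D=6; X=2; C=4; Y=5; M=3; Z=7.

6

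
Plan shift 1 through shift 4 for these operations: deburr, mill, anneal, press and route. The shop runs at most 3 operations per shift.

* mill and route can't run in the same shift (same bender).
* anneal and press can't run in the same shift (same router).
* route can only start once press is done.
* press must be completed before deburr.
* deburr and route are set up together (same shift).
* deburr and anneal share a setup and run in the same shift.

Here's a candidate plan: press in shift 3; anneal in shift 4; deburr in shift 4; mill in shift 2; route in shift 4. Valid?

mill and route can't run in the same shift (same bender) — holds.
deburr and anneal share a setup and run in the same shift — holds.
deburr and route are set up together (same shift) — holds.
The shop runs at most 3 operations per shift — holds.
press must be completed before deburr — holds.
route can only start once press is done — holds.
anneal and press can't run in the same shift (same router) — holds.

Yes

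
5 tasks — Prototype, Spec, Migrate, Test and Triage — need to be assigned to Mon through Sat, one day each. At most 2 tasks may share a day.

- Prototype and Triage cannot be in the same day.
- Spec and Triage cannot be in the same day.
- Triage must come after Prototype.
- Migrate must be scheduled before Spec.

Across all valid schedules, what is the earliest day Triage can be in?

Precedence pushes Triage to at least Tue.
Triage at Tue is achievable: Prototype in Mon; Migrate in Mon; Triage in Tue; Spec in Wed; Test in Tue.

Tue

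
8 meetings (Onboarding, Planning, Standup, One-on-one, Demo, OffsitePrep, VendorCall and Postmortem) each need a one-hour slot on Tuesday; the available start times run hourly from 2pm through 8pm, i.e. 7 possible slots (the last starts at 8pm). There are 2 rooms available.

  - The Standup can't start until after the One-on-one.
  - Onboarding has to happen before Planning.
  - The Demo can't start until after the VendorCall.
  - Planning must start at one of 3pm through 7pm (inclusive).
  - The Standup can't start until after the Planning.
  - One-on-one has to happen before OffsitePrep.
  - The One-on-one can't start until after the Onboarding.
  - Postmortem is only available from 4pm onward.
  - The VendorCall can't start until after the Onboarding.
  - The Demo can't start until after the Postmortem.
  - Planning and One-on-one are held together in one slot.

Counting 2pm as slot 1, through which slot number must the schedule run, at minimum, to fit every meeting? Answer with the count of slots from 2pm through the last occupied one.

The precedence chain requires at least 3 distinct slots.
With at most 2 per slot and 8 meetings, at least 4 slots are needed.
Propagating the time windows through the other constraints, Demo can't land before 5pm — that is slot 4 counting from 2pm — so the schedule must run through at least 4 slots.
Could 4 slots be enough, i.e. nothing placed later than 5pm? No: Planning's window within 4 slots is {3pm, 4pm, 5pm}; Postmortem's window within 4 slots is {4pm, 5pm}; Standup must come after One-on-one (at 2pm or later) → {3pm, 4pm, 5pm}; One-on-one must come before Standup (at 5pm or earlier) → {2pm, 3pm, 4pm}; Onboarding must come before Planning (at 5pm or earlier) → {2pm, 3pm, 4pm}; One-on-one must come after Onboarding (at 2pm or later) → {3pm, 4pm}; Onboarding must come before One-on-one (at 4pm or earlier) → {2pm, 3pm}; VendorCall must come after Onboarding (at 2pm or later) → {3pm, 4pm, 5pm}; Demo must come after VendorCall (at 3pm or later) → {4pm, 5pm}; VendorCall must come before Demo (at 5pm or earlier) → {3pm, 4pm}; OffsitePrep must come after One-on-one (at 3pm or later) → {4pm, 5pm}; Standup must come after Planning (at 3pm or later) → {4pm, 5pm}; Planning must come before Standup (at 5pm or earlier) → {3pm, 4pm}; Demo must come after Postmortem (at 4pm or later) → {5pm}; Postmortem must come before Demo (at 5pm or earlier) → {4pm}; Planning, Standup, One-on-one, Demo, OffsitePrep, VendorCall and Postmortem are all confined to {3pm, 4pm, 5pm} — 7 meetings for 3 slots at most 2 apiece is too many.
So 4 slots is not enough.
5 works (last occupied slot: 6pm): for example OffsitePrep -> 5pm, Planning -> 3pm, VendorCall -> 5pm, Onboarding -> 2pm, One-on-one -> 3pm, Standup -> 4pm, Demo -> 6pm, Postmortem -> 4pm.

5 slots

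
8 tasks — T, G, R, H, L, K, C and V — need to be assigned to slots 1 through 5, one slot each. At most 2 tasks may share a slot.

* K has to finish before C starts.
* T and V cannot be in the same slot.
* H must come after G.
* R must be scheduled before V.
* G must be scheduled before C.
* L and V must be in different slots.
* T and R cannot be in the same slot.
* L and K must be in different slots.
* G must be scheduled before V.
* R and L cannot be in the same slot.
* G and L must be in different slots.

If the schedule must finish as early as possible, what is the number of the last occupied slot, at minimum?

The precedence chain requires at least 2 distinct slots.
With at most 2 per slot and 8 tasks, at least 4 slots are needed.
4 works (last occupied slot: 4): for example R in 2; V in 3; C in 2; K in 1; G in 1; H in 3; T in 4; L in 4.

slot 4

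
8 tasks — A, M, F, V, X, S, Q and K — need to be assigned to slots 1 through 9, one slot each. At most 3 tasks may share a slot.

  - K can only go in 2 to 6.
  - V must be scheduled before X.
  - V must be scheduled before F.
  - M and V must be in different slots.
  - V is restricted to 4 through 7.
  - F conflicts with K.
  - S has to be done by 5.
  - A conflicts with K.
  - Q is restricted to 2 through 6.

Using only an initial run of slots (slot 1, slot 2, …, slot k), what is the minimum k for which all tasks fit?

5

The precedence chain requires at least 2 distinct slots.
With at most 3 per slot and 8 tasks, at least 3 slots are needed.
Propagating the time windows through the other constraints, F can't land before 5, so the schedule must run through at least slot 5.
5 works (last occupied slot: 5): for example M -> 1, F -> 5, K -> 2, A -> 1, Q -> 2, X -> 5, S -> 1, V -> 4.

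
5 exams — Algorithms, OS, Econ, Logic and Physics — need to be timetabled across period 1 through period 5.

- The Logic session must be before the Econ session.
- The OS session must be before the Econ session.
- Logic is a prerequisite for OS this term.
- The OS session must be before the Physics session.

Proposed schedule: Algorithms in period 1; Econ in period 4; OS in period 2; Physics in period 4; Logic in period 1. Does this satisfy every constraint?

Valid

Logic is a prerequisite for OS this term — holds.
The Logic session must be before the Econ session — holds.
The OS session must be before the Physics session — holds.
The OS session must be before the Econ session — holds.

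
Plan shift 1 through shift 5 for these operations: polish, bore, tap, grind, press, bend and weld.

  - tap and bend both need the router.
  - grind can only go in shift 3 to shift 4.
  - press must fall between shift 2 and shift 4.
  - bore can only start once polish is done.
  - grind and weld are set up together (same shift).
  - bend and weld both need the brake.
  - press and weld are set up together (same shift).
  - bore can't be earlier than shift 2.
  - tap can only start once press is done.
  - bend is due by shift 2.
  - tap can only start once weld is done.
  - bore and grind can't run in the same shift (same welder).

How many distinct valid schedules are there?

Splitting on polish: it can be shift 1 (18), shift 2 (12), shift 3 (10), shift 4 (6). Listing each branch's schedules as (bore, tap, grind, press, bend, weld) by shift number:
polish=shift 1: (2,4,3,3,1,3) (2,4,3,3,2,3) (2,5,3,3,1,3) (2,5,3,3,2,3) (2,5,4,4,1,4) (2,5,4,4,2,4) (3,5,4,4,1,4) (3,5,4,4,2,4) (4,4,3,3,1,3) (4,4,3,3,2,3) (4,5,3,3,1,3) (4,5,3,3,2,3) (5,4,3,3,1,3) (5,4,3,3,2,3) (5,5,3,3,1,3) (5,5,3,3,2,3) (5,5,4,4,1,4) (5,5,4,4,2,4) — 18.
polish=shift 2: (3,5,4,4,1,4) (3,5,4,4,2,4) (4,4,3,3,1,3) (4,4,3,3,2,3) (4,5,3,3,1,3) (4,5,3,3,2,3) (5,4,3,3,1,3) (5,4,3,3,2,3) (5,5,3,3,1,3) (5,5,3,3,2,3) (5,5,4,4,1,4) (5,5,4,4,2,4) — 12.
polish=shift 3: (4,4,3,3,1,3) (4,4,3,3,2,3) (4,5,3,3,1,3) (4,5,3,3,2,3) (5,4,3,3,1,3) (5,4,3,3,2,3) (5,5,3,3,1,3) (5,5,3,3,2,3) (5,5,4,4,1,4) (5,5,4,4,2,4) — 10.
polish=shift 4: (5,4,3,3,1,3) (5,4,3,3,2,3) (5,5,3,3,1,3) (5,5,3,3,2,3) (5,5,4,4,1,4) (5,5,4,4,2,4) — 6.
Summing: 18 + 12 + 10 + 6 = 46.

46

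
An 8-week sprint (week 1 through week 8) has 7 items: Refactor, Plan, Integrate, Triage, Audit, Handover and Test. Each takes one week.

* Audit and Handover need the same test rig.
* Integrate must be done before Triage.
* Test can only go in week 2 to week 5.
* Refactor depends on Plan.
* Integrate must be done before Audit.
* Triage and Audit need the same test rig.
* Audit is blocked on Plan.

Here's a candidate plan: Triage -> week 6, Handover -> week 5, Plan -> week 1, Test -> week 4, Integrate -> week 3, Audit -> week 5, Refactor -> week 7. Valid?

No. Audit and Handover need the same test rig is not satisfied.

Integrate must be done before Audit — holds.
Audit is blocked on Plan — holds.
Integrate must be done before Triage — holds.
Refactor depends on Plan — holds.
Audit and Handover need the same test rig — violated.
Triage and Audit need the same test rig — holds.
Test can only go in week 2 to week 5 — holds.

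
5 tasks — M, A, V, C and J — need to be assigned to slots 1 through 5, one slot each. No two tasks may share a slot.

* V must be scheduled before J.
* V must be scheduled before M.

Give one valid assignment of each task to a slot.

M in 2, A in 4, J in 3, C in 5, V in 1

Checking: V(1) before M(2); V(1) before J(3); max 1 per slot (cap 1).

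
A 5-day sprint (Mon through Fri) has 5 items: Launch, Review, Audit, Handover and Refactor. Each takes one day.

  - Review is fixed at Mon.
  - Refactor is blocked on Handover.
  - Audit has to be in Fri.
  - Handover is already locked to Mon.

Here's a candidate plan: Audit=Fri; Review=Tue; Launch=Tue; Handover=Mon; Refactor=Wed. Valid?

Invalid. Review is fixed at Mon.

Handover is already locked to Mon — holds.
Refactor is blocked on Handover — holds.
Review is fixed at Mon — violated.
Audit has to be in Fri — holds.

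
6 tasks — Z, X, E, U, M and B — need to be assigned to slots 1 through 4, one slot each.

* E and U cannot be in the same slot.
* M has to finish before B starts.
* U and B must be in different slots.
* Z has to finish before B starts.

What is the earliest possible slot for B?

2

Precedence pushes B to at least 2.
B at 2 is achievable: B -> 2; X -> 1; Z -> 1; E -> 1; M -> 1; U -> 3.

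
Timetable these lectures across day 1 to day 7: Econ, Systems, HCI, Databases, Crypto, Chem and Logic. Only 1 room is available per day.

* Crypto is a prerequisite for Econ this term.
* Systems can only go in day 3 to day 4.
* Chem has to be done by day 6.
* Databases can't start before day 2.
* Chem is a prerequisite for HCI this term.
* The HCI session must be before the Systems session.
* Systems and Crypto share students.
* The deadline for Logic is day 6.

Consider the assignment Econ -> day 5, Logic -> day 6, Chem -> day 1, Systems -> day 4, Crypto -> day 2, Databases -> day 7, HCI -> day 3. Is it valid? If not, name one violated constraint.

The deadline for Logic is day 6 — holds.
Systems can only go in day 3 to day 4 — holds.
Chem is a prerequisite for HCI this term — holds.
The HCI session must be before the Systems session — holds.
Chem has to be done by day 6 — holds.
Crypto is a prerequisite for Econ this term — holds.
Systems and Crypto share students — holds.
Databases can't start before day 2 — holds.
Only 1 room is available per day — holds.

Yes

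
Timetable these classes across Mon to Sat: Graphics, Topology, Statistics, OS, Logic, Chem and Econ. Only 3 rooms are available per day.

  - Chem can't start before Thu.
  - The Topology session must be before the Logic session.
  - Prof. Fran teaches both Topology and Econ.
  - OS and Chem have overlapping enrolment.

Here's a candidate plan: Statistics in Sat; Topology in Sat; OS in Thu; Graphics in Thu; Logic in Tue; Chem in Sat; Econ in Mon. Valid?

No. The Topology session must be before the Logic session is not satisfied.

Chem can't start before Thu — holds.
The Topology session must be before the Logic session — violated.
OS and Chem have overlapping enrolment — holds.
Prof. Fran teaches both Topology and Econ — holds.
Only 3 rooms are available per day — holds.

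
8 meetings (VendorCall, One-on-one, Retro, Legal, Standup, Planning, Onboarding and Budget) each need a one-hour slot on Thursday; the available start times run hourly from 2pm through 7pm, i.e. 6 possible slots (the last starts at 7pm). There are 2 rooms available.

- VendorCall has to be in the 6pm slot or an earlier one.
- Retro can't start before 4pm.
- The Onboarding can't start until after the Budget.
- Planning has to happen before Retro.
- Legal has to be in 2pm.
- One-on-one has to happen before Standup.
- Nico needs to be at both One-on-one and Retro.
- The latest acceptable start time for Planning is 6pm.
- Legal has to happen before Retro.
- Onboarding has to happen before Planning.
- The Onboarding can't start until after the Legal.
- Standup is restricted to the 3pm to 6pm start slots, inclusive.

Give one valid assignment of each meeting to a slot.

One-on-one in 3pm; Standup in 4pm; Onboarding in 3pm; Planning in 4pm; Legal in 2pm; VendorCall in 5pm; Retro in 5pm; Budget in 2pm

Checking: Planning(4pm) before Retro(5pm); One-on-one(3pm) before Standup(4pm); Budget(2pm) before Onboarding(3pm); Onboarding(3pm) before Planning(4pm); Legal(2pm) before Retro(5pm); Legal(2pm) before Onboarding(3pm); One-on-one(3pm) != Retro(5pm); Retro=5pm in [4pm,7pm]; Planning=4pm in [2pm,6pm]; Standup=4pm in [3pm,6pm]; VendorCall=5pm in [2pm,6pm]; Legal=2pm in [2pm,2pm]; max 2 per slot (cap 2).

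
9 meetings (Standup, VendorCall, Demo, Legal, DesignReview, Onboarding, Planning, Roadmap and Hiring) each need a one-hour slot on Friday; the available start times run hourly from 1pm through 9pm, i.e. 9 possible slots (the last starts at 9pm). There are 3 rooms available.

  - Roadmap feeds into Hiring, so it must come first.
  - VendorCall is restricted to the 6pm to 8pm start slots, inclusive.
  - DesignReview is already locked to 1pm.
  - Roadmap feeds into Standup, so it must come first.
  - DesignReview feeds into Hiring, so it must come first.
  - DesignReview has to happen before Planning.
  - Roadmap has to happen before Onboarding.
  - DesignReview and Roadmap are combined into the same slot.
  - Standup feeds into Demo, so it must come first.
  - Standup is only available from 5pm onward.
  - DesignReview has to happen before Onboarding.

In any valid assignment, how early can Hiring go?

Precedence pushes Hiring to at least 2pm.
Hiring at 2pm is achievable: VendorCall=6pm, Roadmap=1pm, Planning=2pm, Demo=6pm, Onboarding=2pm, Hiring=2pm, Legal=1pm, DesignReview=1pm, Standup=5pm.

2pm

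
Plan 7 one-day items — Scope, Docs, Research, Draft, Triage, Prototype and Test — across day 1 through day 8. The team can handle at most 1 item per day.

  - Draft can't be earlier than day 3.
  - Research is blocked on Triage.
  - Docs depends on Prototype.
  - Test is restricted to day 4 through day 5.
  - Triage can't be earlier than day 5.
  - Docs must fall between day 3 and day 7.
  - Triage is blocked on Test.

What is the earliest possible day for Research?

day 6

Precedence pushes Research to at least day 6.
Research at day 6 is achievable: Scope=day 2, Test=day 4, Docs=day 3, Prototype=day 1, Research=day 6, Triage=day 5, Draft=day 7.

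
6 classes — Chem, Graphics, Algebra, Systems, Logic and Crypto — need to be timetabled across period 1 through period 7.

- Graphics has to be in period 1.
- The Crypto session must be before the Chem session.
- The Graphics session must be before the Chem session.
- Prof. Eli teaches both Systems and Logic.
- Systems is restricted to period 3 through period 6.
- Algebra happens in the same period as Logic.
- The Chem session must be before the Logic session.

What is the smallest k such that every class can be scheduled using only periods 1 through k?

4 periods

The precedence chain requires at least 3 distinct periods.
Could 3 periods be enough, i.e. nothing placed later than period 3? No: Systems's window within 3 periods is {period 3}; Chem must come after Crypto (at period 1 or later) → {period 2, period 3}; Logic must come after Chem (at period 2 or later) → {period 3}; Logic can't share with Systems (period 3) → nothing is left.
So 3 periods is not enough.
4 works (last occupied period: period 4): for example Logic in period 4; Graphics in period 1; Crypto in period 1; Algebra in period 4; Chem in period 2; Systems in period 3.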